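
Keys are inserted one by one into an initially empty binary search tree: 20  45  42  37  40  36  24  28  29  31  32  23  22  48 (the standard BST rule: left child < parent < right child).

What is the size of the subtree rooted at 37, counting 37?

Insert 20: tree is empty, so 20 becomes the root.
Insert 45: 45 > 20 → go right. Place as right child of 20.
Insert 42: 42 > 20 → go right; 42 < 45 → go left. Place as left child of 45.
Insert 37: 37 > 20 → go right; 37 < 45 → go left; 37 < 42 → go left. Place as left child of 42.
Insert 40: 40 > 20 → go right; 40 < 45 → go left; 40 < 42 → go left; 40 > 37 → go right. Place as right child of 37.
Insert 36: 36 > 20 → go right; 36 < 45 → go left; 36 < 42 → go left; 36 < 37 → go left. Place as left child of 37.
Insert 24: 24 > 20 → go right; 24 < 45 → go left; 24 < 42 → go left; 24 < 37 → go left; 24 < 36 → go left. Place as left child of 36.
Insert 28: 28 > 20 → go right; 28 < 45 → go left; 28 < 42 → go left; 28 < 37 → go left; 28 < 36 → go left; 28 > 24 → go right. Place as right child of 24.
Insert 29: 29 > 20 → go right; 29 < 45 → go left; 29 < 42 → go left; 29 < 37 → go left; 29 < 36 → go left; 29 > 24 → go right; 29 > 28 → go right. Place as right child of 28.
Insert 31: 31 > 20 → go right; 31 < 45 → go left; 31 < 42 → go left; 31 < 37 → go left; 31 < 36 → go left; 31 > 24 → go right; 31 > 28 → go right; 31 > 29 → go right. Place as right child of 29.
Insert 32: 32 > 20 → go right; 32 < 45 → go left; 32 < 42 → go left; 32 < 37 → go left; 32 < 36 → go left; 32 > 24 → go right; 32 > 28 → go right; 32 > 29 → go right; 32 > 31 → go right. Place as right child of 31.
Insert 23: 23 > 20 → go right; 23 < 45 → go left; 23 < 42 → go left; 23 < 37 → go left; 23 < 36 → go left; 23 < 24 → go left. Place as left child of 24.
Insert 22: 22 > 20 → go right; 22 < 45 → go left; 22 < 42 → go left; 22 < 37 → go left; 22 < 36 → go left; 22 < 24 → go left; 22 < 23 → go left. Place as left child of 23.
Insert 48: 48 > 20 → go right; 48 > 45 → go right. Place as right child of 45.

Subtree rooted at 37 contains: 37, 36, 24, 23, 22, 28, 29, 31, 32, 40 — 10 nodes.

10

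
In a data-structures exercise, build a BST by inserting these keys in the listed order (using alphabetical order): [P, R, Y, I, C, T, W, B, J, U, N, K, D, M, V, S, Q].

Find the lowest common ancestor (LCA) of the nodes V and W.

P: root
R: right child of P (depth 1)
Y: right child of R (depth 2)
I: left child of P (depth 1)
C: left child of I (depth 2)
T: left child of Y (depth 3)
W: right child of T (depth 4)
B: left child of C (depth 3)
J: right child of I (depth 2)
U: left child of W (depth 5)
N: right child of J (depth 3)
K: left child of N (depth 4)
D: right child of C (depth 3)
M: right child of K (depth 5)
V: right child of U (depth 6)
S: left child of T (depth 4)
Q: left child of R (depth 2)

Path to V: P → R → Y → T → W → U → V
Path to W: P → R → Y → T → W
W lies on both paths and is an ancestor of the other node.

W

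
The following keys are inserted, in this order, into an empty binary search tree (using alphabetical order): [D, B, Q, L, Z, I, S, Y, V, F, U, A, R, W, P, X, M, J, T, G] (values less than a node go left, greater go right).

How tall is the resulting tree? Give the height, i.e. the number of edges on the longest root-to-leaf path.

7

D: root
B: left child of D (depth 1)
Q: right child of D (depth 1)
L: left child of Q (depth 2)
Z: right child of Q (depth 2)
I: left child of L (depth 3)
S: left child of Z (depth 3)
Y: right child of S (depth 4)
V: left child of Y (depth 5)
F: left child of I (depth 4)
U: left child of V (depth 6)
A: left child of B (depth 2)
R: left child of S (depth 4)
W: right child of V (depth 6)
P: right child of L (depth 3)
X: right child of W (depth 7)
M: left child of P (depth 4)
J: right child of I (depth 4)
T: left child of U (depth 7)
G: right child of F (depth 5)

The deepest node is X at depth 7.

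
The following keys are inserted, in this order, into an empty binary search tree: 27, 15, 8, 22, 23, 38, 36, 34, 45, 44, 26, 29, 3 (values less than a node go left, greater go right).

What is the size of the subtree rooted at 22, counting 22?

Insert 27: tree is empty, so 27 becomes the root.
Insert 15: 15 < 27 → go left. Place as left child of 27.
Insert 8: 8 < 27 → go left; 8 < 15 → go left. Place as left child of 15.
Insert 22: 22 < 27 → go left; 22 > 15 → go right. Place as right child of 15.
Insert 23: 23 < 27 → go left; 23 > 15 → go right; 23 > 22 → go right. Place as right child of 22.
Insert 38: 38 > 27 → go right. Place as right child of 27.
Insert 36: 36 > 27 → go right; 36 < 38 → go left. Place as left child of 38.
Insert 34: 34 > 27 → go right; 34 < 38 → go left; 34 < 36 → go left. Place as left child of 36.
Insert 45: 45 > 27 → go right; 45 > 38 → go right. Place as right child of 38.
Insert 44: 44 > 27 → go right; 44 > 38 → go right; 44 < 45 → go left. Place as left child of 45.
Insert 26: 26 < 27 → go left; 26 > 15 → go right; 26 > 22 → go right; 26 > 23 → go right. Place as right child of 23.
Insert 29: 29 > 27 → go right; 29 < 38 → go left; 29 < 36 → go left; 29 < 34 → go left. Place as left child of 34.
Insert 3: 3 < 27 → go left; 3 < 15 → go left; 3 < 8 → go left. Place as left child of 8.

Subtree rooted at 22 contains: 22, 23, 26 — 3 nodes.

3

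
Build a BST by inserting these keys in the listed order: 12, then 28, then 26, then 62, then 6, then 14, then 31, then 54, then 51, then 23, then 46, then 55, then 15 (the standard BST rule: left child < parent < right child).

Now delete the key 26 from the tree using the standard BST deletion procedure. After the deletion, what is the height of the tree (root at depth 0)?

6

Insert 12: tree is empty, so 12 becomes the root.
Insert 28: 28 > 12 → go right. Place as right child of 12.
Insert 26: 26 > 12 → go right; 26 < 28 → go left. Place as left child of 28.
Insert 62: 62 > 12 → go right; 62 > 28 → go right. Place as right child of 28.
Insert 6: 6 < 12 → go left. Place as left child of 12.
Insert 14: 14 > 12 → go right; 14 < 28 → go left; 14 < 26 → go left. Place as left child of 26.
Insert 31: 31 > 12 → go right; 31 > 28 → go right; 31 < 62 → go left. Place as left child of 62.
Insert 54: 54 > 12 → go right; 54 > 28 → go right; 54 < 62 → go left; 54 > 31 → go right. Place as right child of 31.
Insert 51: 51 > 12 → go right; 51 > 28 → go right; 51 < 62 → go left; 51 > 31 → go right; 51 < 54 → go left. Place as left child of 54.
Insert 23: 23 > 12 → go right; 23 < 28 → go left; 23 < 26 → go left; 23 > 14 → go right. Place as right child of 14.
Insert 46: 46 > 12 → go right; 46 > 28 → go right; 46 < 62 → go left; 46 > 31 → go right; 46 < 54 → go left; 46 < 51 → go left. Place as left child of 51.
Insert 55: 55 > 12 → go right; 55 > 28 → go right; 55 < 62 → go left; 55 > 31 → go right; 55 > 54 → go right. Place as right child of 54.
Insert 15: 15 > 12 → go right; 15 < 28 → go left; 15 < 26 → go left; 15 > 14 → go right; 15 < 23 → go left. Place as left child of 23.

Delete 26 (at most one child — splice it out).
After deletion, deepest node is 46 at depth 6.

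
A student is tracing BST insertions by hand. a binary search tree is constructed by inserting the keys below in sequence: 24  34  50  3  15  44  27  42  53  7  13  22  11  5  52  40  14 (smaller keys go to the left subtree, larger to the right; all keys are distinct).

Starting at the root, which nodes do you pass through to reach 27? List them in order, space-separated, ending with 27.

24 34 27

24: root
34: right child of 24 (depth 1)
50: right child of 34 (depth 2)
3: left child of 24 (depth 1)
15: right child of 3 (depth 2)
44: left child of 50 (depth 3)
27: left child of 34 (depth 2)
42: left child of 44 (depth 4)
53: right child of 50 (depth 3)
7: left child of 15 (depth 3)
13: right child of 7 (depth 4)
22: right child of 15 (depth 3)
11: left child of 13 (depth 5)
5: left child of 7 (depth 4)
52: left child of 53 (depth 4)
40: left child of 42 (depth 5)
14: right child of 13 (depth 5)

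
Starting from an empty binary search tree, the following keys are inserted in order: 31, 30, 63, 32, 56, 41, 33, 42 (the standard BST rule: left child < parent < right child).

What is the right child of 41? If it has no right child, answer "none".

42

Insert 31: tree is empty, so 31 becomes the root.
Insert 30: 30 < 31 → go left. Place as left child of 31.
Insert 63: 63 > 31 → go right. Place as right child of 31.
Insert 32: 32 > 31 → go right; 32 < 63 → go left. Place as left child of 63.
Insert 56: 56 > 31 → go right; 56 < 63 → go left; 56 > 32 → go right. Place as right child of 32.
Insert 41: 41 > 31 → go right; 41 < 63 → go left; 41 > 32 → go right; 41 < 56 → go left. Place as left child of 56.
Insert 33: 33 > 31 → go right; 33 < 63 → go left; 33 > 32 → go right; 33 < 56 → go left; 33 < 41 → go left. Place as left child of 41.
Insert 42: 42 > 31 → go right; 42 < 63 → go left; 42 > 32 → go right; 42 < 56 → go left; 42 > 41 → go right. Place as right child of 41.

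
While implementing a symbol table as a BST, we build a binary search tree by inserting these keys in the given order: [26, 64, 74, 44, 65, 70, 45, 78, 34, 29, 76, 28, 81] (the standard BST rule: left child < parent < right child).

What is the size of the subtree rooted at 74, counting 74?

6

Insert 26: tree is empty, so 26 becomes the root.
Insert 64: 64 > 26 → go right. Place as right child of 26.
Insert 74: 74 > 26 → go right; 74 > 64 → go right. Place as right child of 64.
Insert 44: 44 > 26 → go right; 44 < 64 → go left. Place as left child of 64.
Insert 65: 65 > 26 → go right; 65 > 64 → go right; 65 < 74 → go left. Place as left child of 74.
Insert 70: 70 > 26 → go right; 70 > 64 → go right; 70 < 74 → go left; 70 > 65 → go right. Place as right child of 65.
Insert 45: 45 > 26 → go right; 45 < 64 → go left; 45 > 44 → go right. Place as right child of 44.
Insert 78: 78 > 26 → go right; 78 > 64 → go right; 78 > 74 → go right. Place as right child of 74.
Insert 34: 34 > 26 → go right; 34 < 64 → go left; 34 < 44 → go left. Place as left child of 44.
Insert 29: 29 > 26 → go right; 29 < 64 → go left; 29 < 44 → go left; 29 < 34 → go left. Place as left child of 34.
Insert 76: 76 > 26 → go right; 76 > 64 → go right; 76 > 74 → go right; 76 < 78 → go left. Place as left child of 78.
Insert 28: 28 > 26 → go right; 28 < 64 → go left; 28 < 44 → go left; 28 < 34 → go left; 28 < 29 → go left. Place as left child of 29.
Insert 81: 81 > 26 → go right; 81 > 64 → go right; 81 > 74 → go right; 81 > 78 → go right. Place as right child of 78.

Subtree rooted at 74 contains: 74, 65, 70, 78, 76, 81 — 6 nodes.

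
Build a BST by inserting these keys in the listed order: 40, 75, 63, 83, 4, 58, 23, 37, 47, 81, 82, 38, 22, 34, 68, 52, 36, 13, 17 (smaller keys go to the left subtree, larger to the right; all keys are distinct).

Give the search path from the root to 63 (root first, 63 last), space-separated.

40 75 63

40: root
75: right child of 40 (depth 1)
63: left child of 75 (depth 2)
83: right child of 75 (depth 2)
4: left child of 40 (depth 1)
58: left child of 63 (depth 3)
23: right child of 4 (depth 2)
37: right child of 23 (depth 3)
47: left child of 58 (depth 4)
81: left child of 83 (depth 3)
82: right child of 81 (depth 4)
38: right child of 37 (depth 4)
22: left child of 23 (depth 3)
34: left child of 37 (depth 4)
68: right child of 63 (depth 3)
52: right child of 47 (depth 5)
36: right child of 34 (depth 5)
13: left child of 22 (depth 4)
17: right child of 13 (depth 5)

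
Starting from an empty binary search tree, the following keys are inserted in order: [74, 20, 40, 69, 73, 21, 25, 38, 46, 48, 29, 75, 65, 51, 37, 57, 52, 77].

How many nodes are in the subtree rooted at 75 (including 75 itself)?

2

74: root
20: left child of 74 (depth 1)
40: right child of 20 (depth 2)
69: right child of 40 (depth 3)
73: right child of 69 (depth 4)
21: left child of 40 (depth 3)
25: right child of 21 (depth 4)
38: right child of 25 (depth 5)
46: left child of 69 (depth 4)
48: right child of 46 (depth 5)
29: left child of 38 (depth 6)
75: right child of 74 (depth 1)
65: right child of 48 (depth 6)
51: left child of 65 (depth 7)
37: right child of 29 (depth 7)
57: right child of 51 (depth 8)
52: left child of 57 (depth 9)
77: right child of 75 (depth 2)

Subtree rooted at 75 contains: 75, 77 — 2 nodes.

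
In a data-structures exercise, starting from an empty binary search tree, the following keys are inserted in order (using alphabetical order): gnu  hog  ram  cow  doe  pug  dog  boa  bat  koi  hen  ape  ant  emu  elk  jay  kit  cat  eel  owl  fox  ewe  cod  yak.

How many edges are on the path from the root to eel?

6

gnu: root
hog: right child of gnu (depth 1)
ram: right child of hog (depth 2)
cow: left child of gnu (depth 1)
doe: right child of cow (depth 2)
pug: left child of ram (depth 3)
dog: right child of doe (depth 3)
boa: left child of cow (depth 2)
bat: left child of boa (depth 3)
koi: left child of pug (depth 4)
hen: left child of hog (depth 2)
ape: left child of bat (depth 4)
ant: left child of ape (depth 5)
emu: right child of dog (depth 4)
elk: left child of emu (depth 5)
jay: left child of koi (depth 5)
kit: right child of jay (depth 6)
cat: right child of boa (depth 3)
eel: left child of elk (depth 6)
owl: right child of koi (depth 5)
fox: right child of emu (depth 5)
ewe: left child of fox (depth 6)
cod: right child of cat (depth 4)
yak: right child of ram (depth 3)

Path to eel: gnu → cow → doe → dog → emu → elk → eel, which is 6 edges.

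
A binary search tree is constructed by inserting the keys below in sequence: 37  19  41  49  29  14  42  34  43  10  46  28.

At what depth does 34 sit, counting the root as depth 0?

3

37: root
19: left child of 37 (depth 1)
41: right child of 37 (depth 1)
49: right child of 41 (depth 2)
29: right child of 19 (depth 2)
14: left child of 19 (depth 2)
42: left child of 49 (depth 3)
34: right child of 29 (depth 3)
43: right child of 42 (depth 4)
10: left child of 14 (depth 3)
46: right child of 43 (depth 5)
28: left child of 29 (depth 3)

Path to 34: 37 → 19 → 29 → 34, which is 3 edges.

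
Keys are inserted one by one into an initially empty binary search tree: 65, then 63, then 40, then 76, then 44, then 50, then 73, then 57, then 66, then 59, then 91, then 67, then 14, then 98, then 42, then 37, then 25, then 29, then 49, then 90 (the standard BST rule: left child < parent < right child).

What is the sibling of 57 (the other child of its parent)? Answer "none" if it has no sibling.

49

Resulting structure (node: left, right):
  65: L=63, R=76
  63: L=40, R=–
  40: L=14, R=44
  76: L=73, R=91
  44: L=42, R=50
  50: L=49, R=57
  73: L=66, R=–
  57: L=–, R=59
  66: L=–, R=67
  59: L=–, R=–
  91: L=90, R=98
  67: L=–, R=–
  14: L=–, R=37
  98: L=–, R=–
  42: L=–, R=–
  37: L=25, R=–
  25: L=–, R=29
  29: L=–, R=–
  49: L=–, R=–
  90: L=–, R=–

57's parent is 50; the other child of 50 is 49.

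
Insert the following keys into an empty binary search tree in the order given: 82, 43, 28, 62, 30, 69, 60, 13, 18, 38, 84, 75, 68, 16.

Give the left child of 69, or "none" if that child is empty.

68

Insert 82: tree is empty, so 82 becomes the root.
Insert 43: 43 < 82 → go left. Place as left child of 82.
Insert 28: 28 < 82 → go left; 28 < 43 → go left. Place as left child of 43.
Insert 62: 62 < 82 → go left; 62 > 43 → go right. Place as right child of 43.
Insert 30: 30 < 82 → go left; 30 < 43 → go left; 30 > 28 → go right. Place as right child of 28.
Insert 69: 69 < 82 → go left; 69 > 43 → go right; 69 > 62 → go right. Place as right child of 62.
Insert 60: 60 < 82 → go left; 60 > 43 → go right; 60 < 62 → go left. Place as left child of 62.
Insert 13: 13 < 82 → go left; 13 < 43 → go left; 13 < 28 → go left. Place as left child of 28.
Insert 18: 18 < 82 → go left; 18 < 43 → go left; 18 < 28 → go left; 18 > 13 → go right. Place as right child of 13.
Insert 38: 38 < 82 → go left; 38 < 43 → go left; 38 > 28 → go right; 38 > 30 → go right. Place as right child of 30.
Insert 84: 84 > 82 → go right. Place as right child of 82.
Insert 75: 75 < 82 → go left; 75 > 43 → go right; 75 > 62 → go right; 75 > 69 → go right. Place as right child of 69.
Insert 68: 68 < 82 → go left; 68 > 43 → go right; 68 > 62 → go right; 68 < 69 → go left. Place as left child of 69.
Insert 16: 16 < 82 → go left; 16 < 43 → go left; 16 < 28 → go left; 16 > 13 → go right; 16 < 18 → go left. Place as left child of 18.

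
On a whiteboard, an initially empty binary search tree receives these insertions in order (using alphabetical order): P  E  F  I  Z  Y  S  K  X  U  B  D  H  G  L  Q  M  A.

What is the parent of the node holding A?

B

Insert P: tree is empty, so P becomes the root.
Insert E: E < P → go left. Place as left child of P.
Insert F: F < P → go left; F > E → go right. Place as right child of E.
Insert I: I < P → go left; I > E → go right; I > F → go right. Place as right child of F.
Insert Z: Z > P → go right. Place as right child of P.
Insert Y: Y > P → go right; Y < Z → go left. Place as left child of Z.
Insert S: S > P → go right; S < Z → go left; S < Y → go left. Place as left child of Y.
Insert K: K < P → go left; K > E → go right; K > F → go right; K > I → go right. Place as right child of I.
Insert X: X > P → go right; X < Z → go left; X < Y → go left; X > S → go right. Place as right child of S.
Insert U: U > P → go right; U < Z → go left; U < Y → go left; U > S → go right; U < X → go left. Place as left child of X.
Insert B: B < P → go left; B < E → go left. Place as left child of E.
Insert D: D < P → go left; D < E → go left; D > B → go right. Place as right child of B.
Insert H: H < P → go left; H > E → go right; H > F → go right; H < I → go left. Place as left child of I.
Insert G: G < P → go left; G > E → go right; G > F → go right; G < I → go left; G < H → go left. Place as left child of H.
Insert L: L < P → go left; L > E → go right; L > F → go right; L > I → go right; L > K → go right. Place as right child of K.
Insert Q: Q > P → go right; Q < Z → go left; Q < Y → go left; Q < S → go left. Place as left child of S.
Insert M: M < P → go left; M > E → go right; M > F → go right; M > I → go right; M > K → go right; M > L → go right. Place as right child of L.
Insert A: A < P → go left; A < E → go left; A < B → go left. Place as left child of B.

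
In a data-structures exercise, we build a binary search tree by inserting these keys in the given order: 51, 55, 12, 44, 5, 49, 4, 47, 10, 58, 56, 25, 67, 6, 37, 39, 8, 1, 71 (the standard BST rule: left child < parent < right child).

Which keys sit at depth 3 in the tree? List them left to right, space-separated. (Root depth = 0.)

4 10 25 49 56 67

Resulting structure (node: left, right):
  51: L=12, R=55
  55: L=–, R=58
  12: L=5, R=44
  44: L=25, R=49
  5: L=4, R=10
  49: L=47, R=–
  4: L=1, R=–
  47: L=–, R=–
  10: L=6, R=–
  58: L=56, R=67
  56: L=–, R=–
  25: L=–, R=37
  67: L=–, R=71
  6: L=–, R=8
  37: L=–, R=39
  39: L=–, R=–
  8: L=–, R=–
  1: L=–, R=–
  71: L=–, R=–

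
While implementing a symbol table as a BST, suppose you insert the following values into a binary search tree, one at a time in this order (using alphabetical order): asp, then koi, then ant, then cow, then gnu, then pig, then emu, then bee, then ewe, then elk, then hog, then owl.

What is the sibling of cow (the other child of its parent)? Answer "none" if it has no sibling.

Insert asp: tree is empty, so asp becomes the root.
Insert koi: koi > asp → go right. Place as right child of asp.
Insert ant: ant < asp → go left. Place as left child of asp.
Insert cow: cow > asp → go right; cow < koi → go left. Place as left child of koi.
Insert gnu: gnu > asp → go right; gnu < koi → go left; gnu > cow → go right. Place as right child of cow.
Insert pig: pig > asp → go right; pig > koi → go right. Place as right child of koi.
Insert emu: emu > asp → go right; emu < koi → go left; emu > cow → go right; emu < gnu → go left. Place as left child of gnu.
Insert bee: bee > asp → go right; bee < koi → go left; bee < cow → go left. Place as left child of cow.
Insert ewe: ewe > asp → go right; ewe < koi → go left; ewe > cow → go right; ewe < gnu → go left; ewe > emu → go right. Place as right child of emu.
Insert elk: elk > asp → go right; elk < koi → go left; elk > cow → go right; elk < gnu → go left; elk < emu → go left. Place as left child of emu.
Insert hog: hog > asp → go right; hog < koi → go left; hog > cow → go right; hog > gnu → go right. Place as right child of gnu.
Insert owl: owl > asp → go right; owl > koi → go right; owl < pig → go left. Place as left child of pig.

cow's parent is koi; the other child of koi is pig.

pig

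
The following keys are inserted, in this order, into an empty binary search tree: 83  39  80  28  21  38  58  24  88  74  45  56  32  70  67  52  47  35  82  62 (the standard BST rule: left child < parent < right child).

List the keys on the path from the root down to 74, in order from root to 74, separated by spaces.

83 39 80 58 74

Insert 83: tree is empty, so 83 becomes the root.
Insert 39: 39 < 83 → go left. Place as left child of 83.
Insert 80: 80 < 83 → go left; 80 > 39 → go right. Place as right child of 39.
Insert 28: 28 < 83 → go left; 28 < 39 → go left. Place as left child of 39.
Insert 21: 21 < 83 → go left; 21 < 39 → go left; 21 < 28 → go left. Place as left child of 28.
Insert 38: 38 < 83 → go left; 38 < 39 → go left; 38 > 28 → go right. Place as right child of 28.
Insert 58: 58 < 83 → go left; 58 > 39 → go right; 58 < 80 → go left. Place as left child of 80.
Insert 24: 24 < 83 → go left; 24 < 39 → go left; 24 < 28 → go left; 24 > 21 → go right. Place as right child of 21.
Insert 88: 88 > 83 → go right. Place as right child of 83.
Insert 74: 74 < 83 → go left; 74 > 39 → go right; 74 < 80 → go left; 74 > 58 → go right. Place as right child of 58.
Insert 45: 45 < 83 → go left; 45 > 39 → go right; 45 < 80 → go left; 45 < 58 → go left. Place as left child of 58.
Insert 56: 56 < 83 → go left; 56 > 39 → go right; 56 < 80 → go left; 56 < 58 → go left; 56 > 45 → go right. Place as right child of 45.
Insert 32: 32 < 83 → go left; 32 < 39 → go left; 32 > 28 → go right; 32 < 38 → go left. Place as left child of 38.
Insert 70: 70 < 83 → go left; 70 > 39 → go right; 70 < 80 → go left; 70 > 58 → go right; 70 < 74 → go left. Place as left child of 74.
Insert 67: 67 < 83 → go left; 67 > 39 → go right; 67 < 80 → go left; 67 > 58 → go right; 67 < 74 → go left; 67 < 70 → go left. Place as left child of 70.
Insert 52: 52 < 83 → go left; 52 > 39 → go right; 52 < 80 → go left; 52 < 58 → go left; 52 > 45 → go right; 52 < 56 → go left. Place as left child of 56.
Insert 47: 47 < 83 → go left; 47 > 39 → go right; 47 < 80 → go left; 47 < 58 → go left; 47 > 45 → go right; 47 < 56 → go left; 47 < 52 → go left. Place as left child of 52.
Insert 35: 35 < 83 → go left; 35 < 39 → go left; 35 > 28 → go right; 35 < 38 → go left; 35 > 32 → go right. Place as right child of 32.
Insert 82: 82 < 83 → go left; 82 > 39 → go right; 82 > 80 → go right. Place as right child of 80.
Insert 62: 62 < 83 → go left; 62 > 39 → go right; 62 < 80 → go left; 62 > 58 → go right; 62 < 74 → go left; 62 < 70 → go left; 62 < 67 → go left. Place as left child of 67.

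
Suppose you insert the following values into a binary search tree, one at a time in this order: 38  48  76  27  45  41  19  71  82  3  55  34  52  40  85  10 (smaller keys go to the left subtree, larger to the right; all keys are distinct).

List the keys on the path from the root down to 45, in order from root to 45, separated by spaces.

38: root
48: right child of 38 (depth 1)
76: right child of 48 (depth 2)
27: left child of 38 (depth 1)
45: left child of 48 (depth 2)
41: left child of 45 (depth 3)
19: left child of 27 (depth 2)
71: left child of 76 (depth 3)
82: right child of 76 (depth 3)
3: left child of 19 (depth 3)
55: left child of 71 (depth 4)
34: right child of 27 (depth 2)
52: left child of 55 (depth 5)
40: left child of 41 (depth 4)
85: right child of 82 (depth 4)
10: right child of 3 (depth 4)

38 48 45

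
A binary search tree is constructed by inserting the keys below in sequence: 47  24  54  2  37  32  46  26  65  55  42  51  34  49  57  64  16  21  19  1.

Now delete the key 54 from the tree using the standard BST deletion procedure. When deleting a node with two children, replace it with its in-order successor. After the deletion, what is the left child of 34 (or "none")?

47: root
24: left child of 47 (depth 1)
54: right child of 47 (depth 1)
2: left child of 24 (depth 2)
37: right child of 24 (depth 2)
32: left child of 37 (depth 3)
46: right child of 37 (depth 3)
26: left child of 32 (depth 4)
65: right child of 54 (depth 2)
55: left child of 65 (depth 3)
42: left child of 46 (depth 4)
51: left child of 54 (depth 2)
34: right child of 32 (depth 4)
49: left child of 51 (depth 3)
57: right child of 55 (depth 4)
64: right child of 57 (depth 5)
16: right child of 2 (depth 3)
21: right child of 16 (depth 4)
19: left child of 21 (depth 5)
1: left child of 2 (depth 3)

Delete 54 (two children — replace with in-order successor).
After deletion, 34's left child: none.

none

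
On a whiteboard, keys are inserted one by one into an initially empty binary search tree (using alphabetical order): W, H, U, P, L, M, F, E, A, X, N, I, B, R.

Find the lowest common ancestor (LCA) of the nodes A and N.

Insert W: tree is empty, so W becomes the root.
Insert H: H < W → go left. Place as left child of W.
Insert U: U < W → go left; U > H → go right. Place as right child of H.
Insert P: P < W → go left; P > H → go right; P < U → go left. Place as left child of U.
Insert L: L < W → go left; L > H → go right; L < U → go left; L < P → go left. Place as left child of P.
Insert M: M < W → go left; M > H → go right; M < U → go left; M < P → go left; M > L → go right. Place as right child of L.
Insert F: F < W → go left; F < H → go left. Place as left child of H.
Insert E: E < W → go left; E < H → go left; E < F → go left. Place as left child of F.
Insert A: A < W → go left; A < H → go left; A < F → go left; A < E → go left. Place as left child of E.
Insert X: X > W → go right. Place as right child of W.
Insert N: N < W → go left; N > H → go right; N < U → go left; N < P → go left; N > L → go right; N > M → go right. Place as right child of M.
Insert I: I < W → go left; I > H → go right; I < U → go left; I < P → go left; I < L → go left. Place as left child of L.
Insert B: B < W → go left; B < H → go left; B < F → go left; B < E → go left; B > A → go right. Place as right child of A.
Insert R: R < W → go left; R > H → go right; R < U → go left; R > P → go right. Place as right child of P.

Path to A: W → H → F → E → A
Path to N: W → H → U → P → L → M → N
The paths share a prefix ending at H, then split left and right.

H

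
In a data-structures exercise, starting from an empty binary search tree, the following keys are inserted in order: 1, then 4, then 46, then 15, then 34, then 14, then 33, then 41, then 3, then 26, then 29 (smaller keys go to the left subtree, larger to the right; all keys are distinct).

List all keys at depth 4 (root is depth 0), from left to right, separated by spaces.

1: root
4: right child of 1 (depth 1)
46: right child of 4 (depth 2)
15: left child of 46 (depth 3)
34: right child of 15 (depth 4)
14: left child of 15 (depth 4)
33: left child of 34 (depth 5)
41: right child of 34 (depth 5)
3: left child of 4 (depth 2)
26: left child of 33 (depth 6)
29: right child of 26 (depth 7)

14 34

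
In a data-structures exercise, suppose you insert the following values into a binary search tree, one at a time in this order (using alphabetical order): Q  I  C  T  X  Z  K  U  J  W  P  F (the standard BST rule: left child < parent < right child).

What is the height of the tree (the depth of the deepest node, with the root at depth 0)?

Q: root
I: left child of Q (depth 1)
C: left child of I (depth 2)
T: right child of Q (depth 1)
X: right child of T (depth 2)
Z: right child of X (depth 3)
K: right child of I (depth 2)
U: left child of X (depth 3)
J: left child of K (depth 3)
W: right child of U (depth 4)
P: right child of K (depth 3)
F: right child of C (depth 3)

The deepest node is W at depth 4.

4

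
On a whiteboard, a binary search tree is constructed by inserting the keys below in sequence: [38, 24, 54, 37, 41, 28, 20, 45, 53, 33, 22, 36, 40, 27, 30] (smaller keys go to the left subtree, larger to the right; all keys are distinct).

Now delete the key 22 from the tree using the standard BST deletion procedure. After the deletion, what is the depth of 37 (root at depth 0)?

Insert 38: tree is empty, so 38 becomes the root.
Insert 24: 24 < 38 → go left. Place as left child of 38.
Insert 54: 54 > 38 → go right. Place as right child of 38.
Insert 37: 37 < 38 → go left; 37 > 24 → go right. Place as right child of 24.
Insert 41: 41 > 38 → go right; 41 < 54 → go left. Place as left child of 54.
Insert 28: 28 < 38 → go left; 28 > 24 → go right; 28 < 37 → go left. Place as left child of 37.
Insert 20: 20 < 38 → go left; 20 < 24 → go left. Place as left child of 24.
Insert 45: 45 > 38 → go right; 45 < 54 → go left; 45 > 41 → go right. Place as right child of 41.
Insert 53: 53 > 38 → go right; 53 < 54 → go left; 53 > 41 → go right; 53 > 45 → go right. Place as right child of 45.
Insert 33: 33 < 38 → go left; 33 > 24 → go right; 33 < 37 → go left; 33 > 28 → go right. Place as right child of 28.
Insert 22: 22 < 38 → go left; 22 < 24 → go left; 22 > 20 → go right. Place as right child of 20.
Insert 36: 36 < 38 → go left; 36 > 24 → go right; 36 < 37 → go left; 36 > 28 → go right; 36 > 33 → go right. Place as right child of 33.
Insert 40: 40 > 38 → go right; 40 < 54 → go left; 40 < 41 → go left. Place as left child of 41.
Insert 27: 27 < 38 → go left; 27 > 24 → go right; 27 < 37 → go left; 27 < 28 → go left. Place as left child of 28.
Insert 30: 30 < 38 → go left; 30 > 24 → go right; 30 < 37 → go left; 30 > 28 → go right; 30 < 33 → go left. Place as left child of 33.

Delete 22 (at most one child — splice it out).
After deletion, path to 37: 38 → 24 → 37.

2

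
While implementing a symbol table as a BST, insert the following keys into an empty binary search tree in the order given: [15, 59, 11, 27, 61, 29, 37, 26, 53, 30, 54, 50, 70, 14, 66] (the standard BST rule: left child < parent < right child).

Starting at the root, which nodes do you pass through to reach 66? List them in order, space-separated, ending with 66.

15 59 61 70 66

Insert 15: tree is empty, so 15 becomes the root.
Insert 59: 59 > 15 → go right. Place as right child of 15.
Insert 11: 11 < 15 → go left. Place as left child of 15.
Insert 27: 27 > 15 → go right; 27 < 59 → go left. Place as left child of 59.
Insert 61: 61 > 15 → go right; 61 > 59 → go right. Place as right child of 59.
Insert 29: 29 > 15 → go right; 29 < 59 → go left; 29 > 27 → go right. Place as right child of 27.
Insert 37: 37 > 15 → go right; 37 < 59 → go left; 37 > 27 → go right; 37 > 29 → go right. Place as right child of 29.
Insert 26: 26 > 15 → go right; 26 < 59 → go left; 26 < 27 → go left. Place as left child of 27.
Insert 53: 53 > 15 → go right; 53 < 59 → go left; 53 > 27 → go right; 53 > 29 → go right; 53 > 37 → go right. Place as right child of 37.
Insert 30: 30 > 15 → go right; 30 < 59 → go left; 30 > 27 → go right; 30 > 29 → go right; 30 < 37 → go left. Place as left child of 37.
Insert 54: 54 > 15 → go right; 54 < 59 → go left; 54 > 27 → go right; 54 > 29 → go right; 54 > 37 → go right; 54 > 53 → go right. Place as right child of 53.
Insert 50: 50 > 15 → go right; 50 < 59 → go left; 50 > 27 → go right; 50 > 29 → go right; 50 > 37 → go right; 50 < 53 → go left. Place as left child of 53.
Insert 70: 70 > 15 → go right; 70 > 59 → go right; 70 > 61 → go right. Place as right child of 61.
Insert 14: 14 < 15 → go left; 14 > 11 → go right. Place as right child of 11.
Insert 66: 66 > 15 → go right; 66 > 59 → go right; 66 > 61 → go right; 66 < 70 → go left. Place as left child of 70.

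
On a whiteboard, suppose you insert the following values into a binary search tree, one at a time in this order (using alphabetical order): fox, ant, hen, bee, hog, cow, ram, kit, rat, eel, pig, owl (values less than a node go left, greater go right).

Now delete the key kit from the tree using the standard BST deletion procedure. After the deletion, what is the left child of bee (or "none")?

Insert fox: tree is empty, so fox becomes the root.
Insert ant: ant < fox → go left. Place as left child of fox.
Insert hen: hen > fox → go right. Place as right child of fox.
Insert bee: bee < fox → go left; bee > ant → go right. Place as right child of ant.
Insert hog: hog > fox → go right; hog > hen → go right. Place as right child of hen.
Insert cow: cow < fox → go left; cow > ant → go right; cow > bee → go right. Place as right child of bee.
Insert ram: ram > fox → go right; ram > hen → go right; ram > hog → go right. Place as right child of hog.
Insert kit: kit > fox → go right; kit > hen → go right; kit > hog → go right; kit < ram → go left. Place as left child of ram.
Insert rat: rat > fox → go right; rat > hen → go right; rat > hog → go right; rat > ram → go right. Place as right child of ram.
Insert eel: eel < fox → go left; eel > ant → go right; eel > bee → go right; eel > cow → go right. Place as right child of cow.
Insert pig: pig > fox → go right; pig > hen → go right; pig > hog → go right; pig < ram → go left; pig > kit → go right. Place as right child of kit.
Insert owl: owl > fox → go right; owl > hen → go right; owl > hog → go right; owl < ram → go left; owl > kit → go right; owl < pig → go left. Place as left child of pig.

Delete kit (at most one child — splice it out).
After deletion, bee's left child: none.

none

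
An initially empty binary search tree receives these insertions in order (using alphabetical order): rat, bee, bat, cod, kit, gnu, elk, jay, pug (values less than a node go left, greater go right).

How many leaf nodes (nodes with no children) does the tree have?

Resulting structure (node: left, right):
  rat: L=bee, R=–
  bee: L=bat, R=cod
  bat: L=–, R=–
  cod: L=–, R=kit
  kit: L=gnu, R=pug
  gnu: L=elk, R=jay
  elk: L=–, R=–
  jay: L=–, R=–
  pug: L=–, R=–

Leaves: bat, elk, jay, pug — 4 in total.

4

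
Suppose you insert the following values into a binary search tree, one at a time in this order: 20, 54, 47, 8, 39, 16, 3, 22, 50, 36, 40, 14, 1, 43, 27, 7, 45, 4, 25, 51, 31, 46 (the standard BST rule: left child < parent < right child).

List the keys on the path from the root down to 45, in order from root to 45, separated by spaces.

20: root
54: right child of 20 (depth 1)
47: left child of 54 (depth 2)
8: left child of 20 (depth 1)
39: left child of 47 (depth 3)
16: right child of 8 (depth 2)
3: left child of 8 (depth 2)
22: left child of 39 (depth 4)
50: right child of 47 (depth 3)
36: right child of 22 (depth 5)
40: right child of 39 (depth 4)
14: left child of 16 (depth 3)
1: left child of 3 (depth 3)
43: right child of 40 (depth 5)
27: left child of 36 (depth 6)
7: right child of 3 (depth 3)
45: right child of 43 (depth 6)
4: left child of 7 (depth 4)
25: left child of 27 (depth 7)
51: right child of 50 (depth 4)
31: right child of 27 (depth 7)
46: right child of 45 (depth 7)

20 54 47 39 40 43 45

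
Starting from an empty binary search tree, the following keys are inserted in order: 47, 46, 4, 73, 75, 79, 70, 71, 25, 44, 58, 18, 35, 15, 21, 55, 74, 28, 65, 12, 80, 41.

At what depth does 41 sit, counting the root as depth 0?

6

Resulting structure (node: left, right):
  47: L=46, R=73
  46: L=4, R=–
  4: L=–, R=25
  73: L=70, R=75
  75: L=74, R=79
  79: L=–, R=80
  70: L=58, R=71
  71: L=–, R=–
  25: L=18, R=44
  44: L=35, R=–
  58: L=55, R=65
  18: L=15, R=21
  35: L=28, R=41
  15: L=12, R=–
  21: L=–, R=–
  55: L=–, R=–
  74: L=–, R=–
  28: L=–, R=–
  65: L=–, R=–
  12: L=–, R=–
  80: L=–, R=–
  41: L=–, R=–

Path to 41: 47 → 46 → 4 → 25 → 44 → 35 → 41, which is 6 edges.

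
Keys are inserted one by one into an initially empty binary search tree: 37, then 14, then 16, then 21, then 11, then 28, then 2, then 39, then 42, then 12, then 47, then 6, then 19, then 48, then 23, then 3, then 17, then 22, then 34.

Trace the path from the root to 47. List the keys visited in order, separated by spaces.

37 39 42 47

Resulting structure (node: left, right):
  37: L=14, R=39
  14: L=11, R=16
  16: L=–, R=21
  21: L=19, R=28
  11: L=2, R=12
  28: L=23, R=34
  2: L=–, R=6
  39: L=–, R=42
  42: L=–, R=47
  12: L=–, R=–
  47: L=–, R=48
  6: L=3, R=–
  19: L=17, R=–
  48: L=–, R=–
  23: L=22, R=–
  3: L=–, R=–
  17: L=–, R=–
  22: L=–, R=–
  34: L=–, R=–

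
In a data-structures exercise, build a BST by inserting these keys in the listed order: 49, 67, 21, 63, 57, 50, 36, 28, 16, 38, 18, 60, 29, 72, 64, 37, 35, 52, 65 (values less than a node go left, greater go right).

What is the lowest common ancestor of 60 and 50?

57

Insert 49: tree is empty, so 49 becomes the root.
Insert 67: 67 > 49 → go right. Place as right child of 49.
Insert 21: 21 < 49 → go left. Place as left child of 49.
Insert 63: 63 > 49 → go right; 63 < 67 → go left. Place as left child of 67.
Insert 57: 57 > 49 → go right; 57 < 67 → go left; 57 < 63 → go left. Place as left child of 63.
Insert 50: 50 > 49 → go right; 50 < 67 → go left; 50 < 63 → go left; 50 < 57 → go left. Place as left child of 57.
Insert 36: 36 < 49 → go left; 36 > 21 → go right. Place as right child of 21.
Insert 28: 28 < 49 → go left; 28 > 21 → go right; 28 < 36 → go left. Place as left child of 36.
Insert 16: 16 < 49 → go left; 16 < 21 → go left. Place as left child of 21.
Insert 38: 38 < 49 → go left; 38 > 21 → go right; 38 > 36 → go right. Place as right child of 36.
Insert 18: 18 < 49 → go left; 18 < 21 → go left; 18 > 16 → go right. Place as right child of 16.
Insert 60: 60 > 49 → go right; 60 < 67 → go left; 60 < 63 → go left; 60 > 57 → go right. Place as right child of 57.
Insert 29: 29 < 49 → go left; 29 > 21 → go right; 29 < 36 → go left; 29 > 28 → go right. Place as right child of 28.
Insert 72: 72 > 49 → go right; 72 > 67 → go right. Place as right child of 67.
Insert 64: 64 > 49 → go right; 64 < 67 → go left; 64 > 63 → go right. Place as right child of 63.
Insert 37: 37 < 49 → go left; 37 > 21 → go right; 37 > 36 → go right; 37 < 38 → go left. Place as left child of 38.
Insert 35: 35 < 49 → go left; 35 > 21 → go right; 35 < 36 → go left; 35 > 28 → go right; 35 > 29 → go right. Place as right child of 29.
Insert 52: 52 > 49 → go right; 52 < 67 → go left; 52 < 63 → go left; 52 < 57 → go left; 52 > 50 → go right. Place as right child of 50.
Insert 65: 65 > 49 → go right; 65 < 67 → go left; 65 > 63 → go right; 65 > 64 → go right. Place as right child of 64.

Path to 60: 49 → 67 → 63 → 57 → 60
Path to 50: 49 → 67 → 63 → 57 → 50
The paths share a prefix ending at 57, then split left and right.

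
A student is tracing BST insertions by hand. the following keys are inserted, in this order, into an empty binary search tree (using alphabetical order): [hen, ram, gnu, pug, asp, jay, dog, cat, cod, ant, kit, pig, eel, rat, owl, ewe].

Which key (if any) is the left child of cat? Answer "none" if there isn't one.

Resulting structure (node: left, right):
  hen: L=gnu, R=ram
  ram: L=pug, R=rat
  gnu: L=asp, R=–
  pug: L=jay, R=–
  asp: L=ant, R=dog
  jay: L=–, R=kit
  dog: L=cat, R=eel
  cat: L=–, R=cod
  cod: L=–, R=–
  ant: L=–, R=–
  kit: L=–, R=pig
  pig: L=owl, R=–
  eel: L=–, R=ewe
  rat: L=–, R=–
  owl: L=–, R=–
  ewe: L=–, R=–

none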